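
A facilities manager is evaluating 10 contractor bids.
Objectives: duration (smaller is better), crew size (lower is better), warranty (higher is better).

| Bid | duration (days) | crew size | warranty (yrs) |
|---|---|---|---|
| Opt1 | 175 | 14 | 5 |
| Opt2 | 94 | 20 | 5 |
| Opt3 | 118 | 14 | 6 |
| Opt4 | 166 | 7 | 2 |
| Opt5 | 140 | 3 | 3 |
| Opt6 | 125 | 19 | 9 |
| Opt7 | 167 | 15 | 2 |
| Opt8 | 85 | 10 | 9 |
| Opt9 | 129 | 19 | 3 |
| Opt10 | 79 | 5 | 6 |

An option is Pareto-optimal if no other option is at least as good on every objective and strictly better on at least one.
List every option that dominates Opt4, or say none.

Opt5, Opt10

Opt5: duration 140≤166, crew size 3≤7, warranty 3≥2 — dominates Opt4.
Opt10: duration 79≤166, crew size 5≤7, warranty 6≥2 — dominates Opt4.
Others (Opt1, Opt2, Opt3, Opt6, Opt7, Opt8, Opt9) are each worse than Opt4 on at least one objective.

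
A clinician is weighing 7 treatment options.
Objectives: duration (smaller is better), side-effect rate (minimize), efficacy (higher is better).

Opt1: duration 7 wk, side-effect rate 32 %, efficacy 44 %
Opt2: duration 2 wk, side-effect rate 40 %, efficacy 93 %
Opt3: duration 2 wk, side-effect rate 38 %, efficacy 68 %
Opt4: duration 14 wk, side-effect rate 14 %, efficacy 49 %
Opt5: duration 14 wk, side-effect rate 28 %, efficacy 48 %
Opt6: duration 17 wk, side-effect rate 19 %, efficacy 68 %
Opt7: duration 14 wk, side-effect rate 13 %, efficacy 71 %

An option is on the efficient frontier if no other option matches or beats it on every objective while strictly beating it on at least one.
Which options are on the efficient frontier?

Opt1, Opt2, Opt3, Opt7

Opt1: not dominated.
Opt2: not dominated (best efficacy).
Opt3: not dominated.
Opt4: dominated by Opt7 (duration 14≤14, side-effect rate 13≤14, efficacy 71≥49).
Opt5: dominated by Opt4 (duration 14≤14, side-effect rate 14≤28, efficacy 49≥48).
Opt6: dominated by Opt7 (duration 14≤17, side-effect rate 13≤19, efficacy 71≥68).
Opt7: not dominated (best side-effect rate).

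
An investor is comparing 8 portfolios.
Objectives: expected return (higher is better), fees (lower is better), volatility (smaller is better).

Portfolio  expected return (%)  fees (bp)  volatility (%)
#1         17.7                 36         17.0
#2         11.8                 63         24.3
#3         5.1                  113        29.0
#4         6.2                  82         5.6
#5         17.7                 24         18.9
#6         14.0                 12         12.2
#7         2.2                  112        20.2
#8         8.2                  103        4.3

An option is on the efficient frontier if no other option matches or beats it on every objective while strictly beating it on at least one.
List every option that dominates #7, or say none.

#1: expected return 17.7≥2.2, fees 36≤112, volatility 17.0≤20.2 — dominates #7.
#4: expected return 6.2≥2.2, fees 82≤112, volatility 5.6≤20.2 — dominates #7.
#5: expected return 17.7≥2.2, fees 24≤112, volatility 18.9≤20.2 — dominates #7.
#6: expected return 14.0≥2.2, fees 12≤112, volatility 12.2≤20.2 — dominates #7.
#8: expected return 8.2≥2.2, fees 103≤112, volatility 4.3≤20.2 — dominates #7.
Others (#2, #3) are each worse than #7 on at least one objective.

#1, #4, #5, #6, #8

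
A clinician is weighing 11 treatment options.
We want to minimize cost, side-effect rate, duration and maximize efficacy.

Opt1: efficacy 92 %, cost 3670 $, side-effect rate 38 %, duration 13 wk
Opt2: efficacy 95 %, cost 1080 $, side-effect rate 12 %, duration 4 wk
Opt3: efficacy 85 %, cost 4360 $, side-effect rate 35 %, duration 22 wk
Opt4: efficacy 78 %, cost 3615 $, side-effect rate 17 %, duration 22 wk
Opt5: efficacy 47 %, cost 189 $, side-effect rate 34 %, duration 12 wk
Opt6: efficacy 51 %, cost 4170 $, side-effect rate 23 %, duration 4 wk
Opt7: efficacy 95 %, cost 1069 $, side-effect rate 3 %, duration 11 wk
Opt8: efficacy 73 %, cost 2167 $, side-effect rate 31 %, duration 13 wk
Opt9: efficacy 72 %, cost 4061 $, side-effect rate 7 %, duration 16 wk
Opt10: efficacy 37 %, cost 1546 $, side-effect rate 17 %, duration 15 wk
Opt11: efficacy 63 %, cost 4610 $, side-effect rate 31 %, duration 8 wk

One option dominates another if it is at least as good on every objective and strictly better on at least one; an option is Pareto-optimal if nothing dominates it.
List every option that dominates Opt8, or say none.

Opt2: efficacy 95≥73, cost 1080≤2167, side-effect rate 12≤31, duration 4≤13 — dominates Opt8.
Opt7: efficacy 95≥73, cost 1069≤2167, side-effect rate 3≤31, duration 11≤13 — dominates Opt8.
Others (Opt1, Opt3, Opt4, Opt5, Opt6, Opt9, Opt10, Opt11) are each worse than Opt8 on at least one objective.

Opt2, Opt7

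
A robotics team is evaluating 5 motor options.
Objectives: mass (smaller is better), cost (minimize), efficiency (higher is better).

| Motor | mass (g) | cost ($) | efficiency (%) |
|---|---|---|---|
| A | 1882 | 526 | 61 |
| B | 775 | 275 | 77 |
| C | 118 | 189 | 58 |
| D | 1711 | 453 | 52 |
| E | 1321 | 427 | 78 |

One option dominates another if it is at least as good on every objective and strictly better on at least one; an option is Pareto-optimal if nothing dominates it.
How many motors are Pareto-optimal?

A: dominated by B (mass 775≤1882, cost 275≤526, efficiency 77≥61).
B: not dominated.
C: not dominated (best mass).
D: dominated by B (mass 775≤1711, cost 275≤453, efficiency 77≥52).
E: not dominated (best efficiency).
Pareto-optimal: B, C, E → 3.

3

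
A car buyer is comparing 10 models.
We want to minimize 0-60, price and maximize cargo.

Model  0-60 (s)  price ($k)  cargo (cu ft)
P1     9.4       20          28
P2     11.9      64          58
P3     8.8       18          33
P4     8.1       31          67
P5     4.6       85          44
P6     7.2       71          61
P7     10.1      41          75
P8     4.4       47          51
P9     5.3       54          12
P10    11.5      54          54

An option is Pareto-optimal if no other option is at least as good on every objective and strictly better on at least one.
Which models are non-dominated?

P3, P4, P6, P7, P8

P1: dominated by P3 (0-60 8.8≤9.4, price 18≤20, cargo 33≥28).
P2: dominated by P4 (0-60 8.1≤11.9, price 31≤64, cargo 67≥58).
P3: not dominated (best price).
P4: not dominated.
P5: dominated by P8 (0-60 4.4≤4.6, price 47≤85, cargo 51≥44).
P6: not dominated.
P7: not dominated (best cargo).
P8: not dominated (best 0-60).
P9: dominated by P8 (0-60 4.4≤5.3, price 47≤54, cargo 51≥12).
P10: dominated by P4 (0-60 8.1≤11.5, price 31≤54, cargo 67≥54).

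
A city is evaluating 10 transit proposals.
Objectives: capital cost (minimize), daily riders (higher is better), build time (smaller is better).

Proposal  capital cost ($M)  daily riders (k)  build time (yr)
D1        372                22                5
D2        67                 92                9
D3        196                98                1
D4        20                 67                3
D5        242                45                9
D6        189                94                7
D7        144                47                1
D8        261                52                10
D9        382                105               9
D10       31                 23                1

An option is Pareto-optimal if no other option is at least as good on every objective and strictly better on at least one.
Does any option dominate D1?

D3 vs D1: capital cost 196≤372, daily riders 98≥22, build time 1≤5 — D3 is at least as good on every objective and strictly better on at least one, so D3 dominates D1.

Yes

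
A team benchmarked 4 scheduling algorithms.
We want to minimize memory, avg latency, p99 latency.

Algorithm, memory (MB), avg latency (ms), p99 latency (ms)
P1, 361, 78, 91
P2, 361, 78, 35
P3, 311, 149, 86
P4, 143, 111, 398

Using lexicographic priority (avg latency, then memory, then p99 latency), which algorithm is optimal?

P2

First minimize avg latency: best is 78, kept {P1, P2}.
Then minimize memory: best is 361, kept {P1, P2}.
Then minimize p99 latency: best is 35, kept {P2}.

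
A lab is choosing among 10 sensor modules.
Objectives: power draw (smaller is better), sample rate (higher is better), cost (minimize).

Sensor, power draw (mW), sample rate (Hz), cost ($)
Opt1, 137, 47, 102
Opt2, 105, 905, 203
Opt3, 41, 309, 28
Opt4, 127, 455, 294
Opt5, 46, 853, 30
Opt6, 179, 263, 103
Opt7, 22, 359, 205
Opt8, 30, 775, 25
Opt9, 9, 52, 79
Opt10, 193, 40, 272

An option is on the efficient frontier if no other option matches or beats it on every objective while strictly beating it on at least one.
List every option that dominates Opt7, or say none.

none

Opt1: worse on power draw (137 vs 22).
Opt2: worse on power draw (105 vs 22).
Opt3: worse on power draw (41 vs 22).
Opt4: worse on power draw (127 vs 22).
Opt5: worse on power draw (46 vs 22).
Opt6: worse on power draw (179 vs 22).
Opt8: worse on power draw (30 vs 22).
Opt9: worse on sample rate (52 vs 359).
Opt10: worse on power draw (193 vs 22).
No option dominates Opt7.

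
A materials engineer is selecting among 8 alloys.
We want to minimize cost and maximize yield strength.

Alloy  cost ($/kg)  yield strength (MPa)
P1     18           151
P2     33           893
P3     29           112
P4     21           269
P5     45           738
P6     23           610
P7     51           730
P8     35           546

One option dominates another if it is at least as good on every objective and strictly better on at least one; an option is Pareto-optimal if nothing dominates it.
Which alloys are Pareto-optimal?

P1, P2, P4, P6

P1: not dominated (best cost).
P2: not dominated (best yield strength).
P3: dominated by P1 (cost 18≤29, yield strength 151≥112).
P4: not dominated.
P5: dominated by P2 (cost 33≤45, yield strength 893≥738).
P6: not dominated.
P7: dominated by P2 (cost 33≤51, yield strength 893≥730).
P8: dominated by P2 (cost 33≤35, yield strength 893≥546).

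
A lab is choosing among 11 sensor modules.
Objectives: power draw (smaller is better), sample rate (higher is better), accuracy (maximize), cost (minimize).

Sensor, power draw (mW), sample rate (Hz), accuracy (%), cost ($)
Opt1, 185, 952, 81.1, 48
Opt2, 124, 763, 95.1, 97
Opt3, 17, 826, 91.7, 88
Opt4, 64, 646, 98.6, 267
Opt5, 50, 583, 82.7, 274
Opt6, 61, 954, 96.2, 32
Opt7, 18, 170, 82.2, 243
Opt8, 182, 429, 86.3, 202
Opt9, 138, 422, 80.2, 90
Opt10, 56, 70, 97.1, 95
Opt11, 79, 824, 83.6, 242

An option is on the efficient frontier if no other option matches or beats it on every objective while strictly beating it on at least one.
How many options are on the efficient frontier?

4

Opt1: dominated by Opt6 (power draw 61≤185, sample rate 954≥952, accuracy 96.2≥81.1, cost 32≤48).
Opt2: dominated by Opt6 (power draw 61≤124, sample rate 954≥763, accuracy 96.2≥95.1, cost 32≤97).
Opt3: not dominated (best power draw).
Opt4: not dominated (best accuracy).
Opt5: dominated by Opt3 (power draw 17≤50, sample rate 826≥583, accuracy 91.7≥82.7, cost 88≤274).
Opt6: not dominated (best sample rate).
Opt7: dominated by Opt3 (power draw 17≤18, sample rate 826≥170, accuracy 91.7≥82.2, cost 88≤243).
Opt8: dominated by Opt2 (power draw 124≤182, sample rate 763≥429, accuracy 95.1≥86.3, cost 97≤202).
Opt9: dominated by Opt3 (power draw 17≤138, sample rate 826≥422, accuracy 91.7≥80.2, cost 88≤90).
Opt10: not dominated.
Opt11: dominated by Opt3 (power draw 17≤79, sample rate 826≥824, accuracy 91.7≥83.6, cost 88≤242).
Pareto-optimal: Opt3, Opt4, Opt6, Opt10 → 4.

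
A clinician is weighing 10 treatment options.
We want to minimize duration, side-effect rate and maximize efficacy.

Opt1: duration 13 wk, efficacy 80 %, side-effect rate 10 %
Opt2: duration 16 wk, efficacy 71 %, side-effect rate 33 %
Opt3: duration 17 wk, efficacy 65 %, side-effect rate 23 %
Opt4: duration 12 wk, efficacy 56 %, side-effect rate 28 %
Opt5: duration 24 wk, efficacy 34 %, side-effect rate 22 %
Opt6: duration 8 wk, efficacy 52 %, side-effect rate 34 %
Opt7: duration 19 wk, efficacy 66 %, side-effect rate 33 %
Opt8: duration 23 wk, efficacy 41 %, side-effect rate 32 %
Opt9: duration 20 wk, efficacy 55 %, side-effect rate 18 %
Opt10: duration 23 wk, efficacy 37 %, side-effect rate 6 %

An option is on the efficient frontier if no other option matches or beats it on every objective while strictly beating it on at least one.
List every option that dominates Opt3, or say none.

Opt1: duration 13≤17, efficacy 80≥65, side-effect rate 10≤23 — dominates Opt3.
Others (Opt2, Opt4, Opt5, Opt6, Opt7, Opt8, Opt9, Opt10) are each worse than Opt3 on at least one objective.

Opt1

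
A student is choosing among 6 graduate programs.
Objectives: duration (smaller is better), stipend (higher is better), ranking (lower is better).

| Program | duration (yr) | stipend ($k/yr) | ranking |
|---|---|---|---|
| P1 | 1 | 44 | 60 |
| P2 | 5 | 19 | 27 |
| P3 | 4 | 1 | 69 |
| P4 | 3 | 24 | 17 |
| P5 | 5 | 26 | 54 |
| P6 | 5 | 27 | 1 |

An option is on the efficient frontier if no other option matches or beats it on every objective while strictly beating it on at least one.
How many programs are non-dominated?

P1: not dominated (best duration).
P2: dominated by P4 (duration 3≤5, stipend 24≥19, ranking 17≤27).
P3: dominated by P1 (duration 1≤4, stipend 44≥1, ranking 60≤69).
P4: not dominated.
P5: dominated by P6 (duration 5≤5, stipend 27≥26, ranking 1≤54).
P6: not dominated (best ranking).
Pareto-optimal: P1, P4, P6 → 3.

3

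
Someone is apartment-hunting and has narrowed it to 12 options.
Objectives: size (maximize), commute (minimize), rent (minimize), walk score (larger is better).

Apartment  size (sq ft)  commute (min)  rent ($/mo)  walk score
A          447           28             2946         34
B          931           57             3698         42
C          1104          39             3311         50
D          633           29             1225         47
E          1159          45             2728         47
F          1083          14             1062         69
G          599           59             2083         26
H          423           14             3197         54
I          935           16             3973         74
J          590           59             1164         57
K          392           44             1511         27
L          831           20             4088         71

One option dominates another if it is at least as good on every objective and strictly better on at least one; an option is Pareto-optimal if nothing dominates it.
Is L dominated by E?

E vs L: E is worse on commute (45 vs 20), so it does not dominate L.

No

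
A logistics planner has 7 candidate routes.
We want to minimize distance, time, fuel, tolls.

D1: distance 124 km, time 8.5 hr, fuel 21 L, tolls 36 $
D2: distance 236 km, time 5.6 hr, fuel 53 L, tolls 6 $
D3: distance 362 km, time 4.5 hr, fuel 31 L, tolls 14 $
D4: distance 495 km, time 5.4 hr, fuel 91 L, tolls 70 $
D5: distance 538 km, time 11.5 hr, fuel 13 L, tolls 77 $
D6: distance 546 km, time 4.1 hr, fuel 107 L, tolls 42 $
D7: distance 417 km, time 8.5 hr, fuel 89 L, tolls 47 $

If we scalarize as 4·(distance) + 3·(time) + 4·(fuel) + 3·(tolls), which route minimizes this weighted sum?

D1: 4·124 + 3·8.5 + 4·21 + 3·36 = 713.5
D2: 4·236 + 3·5.6 + 4·53 + 3·6 = 1190.8
D3: 4·362 + 3·4.5 + 4·31 + 3·14 = 1627.5
D4: 4·495 + 3·5.4 + 4·91 + 3·70 = 2570.2
D5: 4·538 + 3·11.5 + 4·13 + 3·77 = 2469.5
D6: 4·546 + 3·4.1 + 4·107 + 3·42 = 2750.3
D7: 4·417 + 3·8.5 + 4·89 + 3·47 = 2190.5
Lowest: D1 at 713.5.

D1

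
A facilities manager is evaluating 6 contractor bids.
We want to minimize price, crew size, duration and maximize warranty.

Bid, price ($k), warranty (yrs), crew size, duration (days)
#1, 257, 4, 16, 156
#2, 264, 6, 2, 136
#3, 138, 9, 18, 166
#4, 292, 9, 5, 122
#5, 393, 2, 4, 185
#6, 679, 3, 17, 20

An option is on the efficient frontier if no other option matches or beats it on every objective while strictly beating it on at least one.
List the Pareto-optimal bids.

#1: not dominated.
#2: not dominated (best crew size).
#3: not dominated (best price).
#4: not dominated.
#5: dominated by #2 (price 264≤393, warranty 6≥2, crew size 2≤4, duration 136≤185).
#6: not dominated (best duration).

#1, #2, #3, #4, #6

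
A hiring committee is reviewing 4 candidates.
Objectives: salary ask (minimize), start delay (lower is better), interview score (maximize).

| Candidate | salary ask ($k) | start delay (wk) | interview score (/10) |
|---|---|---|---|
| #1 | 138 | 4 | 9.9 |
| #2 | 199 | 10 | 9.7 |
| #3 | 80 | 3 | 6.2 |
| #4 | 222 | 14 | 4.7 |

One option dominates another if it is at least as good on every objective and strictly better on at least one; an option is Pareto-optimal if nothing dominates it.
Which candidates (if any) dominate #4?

#1: salary ask 138≤222, start delay 4≤14, interview score 9.9≥4.7 — dominates #4.
#2: salary ask 199≤222, start delay 10≤14, interview score 9.7≥4.7 — dominates #4.
#3: salary ask 80≤222, start delay 3≤14, interview score 6.2≥4.7 — dominates #4.

#1, #2, #3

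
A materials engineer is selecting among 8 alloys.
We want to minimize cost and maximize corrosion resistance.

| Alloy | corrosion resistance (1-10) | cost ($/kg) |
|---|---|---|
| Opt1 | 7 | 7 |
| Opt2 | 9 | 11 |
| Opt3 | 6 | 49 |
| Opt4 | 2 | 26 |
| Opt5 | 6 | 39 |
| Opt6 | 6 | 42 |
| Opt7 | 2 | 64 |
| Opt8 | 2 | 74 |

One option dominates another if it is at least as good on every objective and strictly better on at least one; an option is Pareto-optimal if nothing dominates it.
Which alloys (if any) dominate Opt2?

Opt1: worse on corrosion resistance (7 vs 9).
Opt3: worse on corrosion resistance (6 vs 9).
Opt4: worse on corrosion resistance (2 vs 9).
Opt5: worse on corrosion resistance (6 vs 9).
Opt6: worse on corrosion resistance (6 vs 9).
Opt7: worse on corrosion resistance (2 vs 9).
Opt8: worse on corrosion resistance (2 vs 9).
No option dominates Opt2.

none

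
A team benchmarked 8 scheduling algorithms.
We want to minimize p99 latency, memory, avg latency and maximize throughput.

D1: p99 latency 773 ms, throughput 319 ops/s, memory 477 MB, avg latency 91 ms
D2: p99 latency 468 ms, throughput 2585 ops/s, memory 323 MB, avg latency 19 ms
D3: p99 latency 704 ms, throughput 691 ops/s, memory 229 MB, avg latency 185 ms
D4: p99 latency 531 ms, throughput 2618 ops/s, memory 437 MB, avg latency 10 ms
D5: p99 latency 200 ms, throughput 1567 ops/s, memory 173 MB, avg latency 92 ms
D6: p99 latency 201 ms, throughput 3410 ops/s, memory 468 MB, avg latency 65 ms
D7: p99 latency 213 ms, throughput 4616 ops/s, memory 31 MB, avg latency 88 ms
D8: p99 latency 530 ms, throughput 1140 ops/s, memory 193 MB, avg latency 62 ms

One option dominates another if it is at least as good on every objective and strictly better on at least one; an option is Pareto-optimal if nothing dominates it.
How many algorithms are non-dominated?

D1: dominated by D2 (p99 latency 468≤773, throughput 2585≥319, memory 323≤477, avg latency 19≤91).
D2: not dominated.
D3: dominated by D5 (p99 latency 200≤704, throughput 1567≥691, memory 173≤229, avg latency 92≤185).
D4: not dominated (best avg latency).
D5: not dominated (best p99 latency).
D6: not dominated.
D7: not dominated (best throughput).
D8: not dominated.
Pareto-optimal: D2, D4, D5, D6, D7, D8 → 6.

6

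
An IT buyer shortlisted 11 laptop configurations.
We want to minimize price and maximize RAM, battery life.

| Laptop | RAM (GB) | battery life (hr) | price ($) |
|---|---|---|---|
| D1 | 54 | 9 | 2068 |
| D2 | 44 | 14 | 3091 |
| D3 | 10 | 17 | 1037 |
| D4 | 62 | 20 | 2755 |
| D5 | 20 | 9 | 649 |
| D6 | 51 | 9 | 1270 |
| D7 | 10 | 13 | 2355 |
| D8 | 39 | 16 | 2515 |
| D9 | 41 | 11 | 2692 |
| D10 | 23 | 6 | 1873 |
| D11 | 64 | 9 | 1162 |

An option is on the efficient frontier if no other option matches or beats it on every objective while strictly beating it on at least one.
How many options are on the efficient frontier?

D1: dominated by D11 (RAM 64≥54, battery life 9≥9, price 1162≤2068).
D2: dominated by D4 (RAM 62≥44, battery life 20≥14, price 2755≤3091).
D3: not dominated.
D4: not dominated (best battery life).
D5: not dominated (best price).
D6: dominated by D11 (RAM 64≥51, battery life 9≥9, price 1162≤1270).
D7: dominated by D3 (RAM 10≥10, battery life 17≥13, price 1037≤2355).
D8: not dominated.
D9: not dominated.
D10: dominated by D6 (RAM 51≥23, battery life 9≥6, price 1270≤1873).
D11: not dominated (best RAM).
Pareto-optimal: D3, D4, D5, D8, D9, D11 → 6.

6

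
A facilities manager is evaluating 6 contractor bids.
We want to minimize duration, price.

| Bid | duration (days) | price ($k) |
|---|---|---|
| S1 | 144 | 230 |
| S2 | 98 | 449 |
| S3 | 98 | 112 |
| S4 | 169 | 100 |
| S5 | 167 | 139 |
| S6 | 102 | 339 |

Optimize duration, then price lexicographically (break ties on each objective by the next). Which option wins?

S3

First minimize duration: best is 98, kept {S2, S3}.
Then minimize price: best is 112, kept {S3}.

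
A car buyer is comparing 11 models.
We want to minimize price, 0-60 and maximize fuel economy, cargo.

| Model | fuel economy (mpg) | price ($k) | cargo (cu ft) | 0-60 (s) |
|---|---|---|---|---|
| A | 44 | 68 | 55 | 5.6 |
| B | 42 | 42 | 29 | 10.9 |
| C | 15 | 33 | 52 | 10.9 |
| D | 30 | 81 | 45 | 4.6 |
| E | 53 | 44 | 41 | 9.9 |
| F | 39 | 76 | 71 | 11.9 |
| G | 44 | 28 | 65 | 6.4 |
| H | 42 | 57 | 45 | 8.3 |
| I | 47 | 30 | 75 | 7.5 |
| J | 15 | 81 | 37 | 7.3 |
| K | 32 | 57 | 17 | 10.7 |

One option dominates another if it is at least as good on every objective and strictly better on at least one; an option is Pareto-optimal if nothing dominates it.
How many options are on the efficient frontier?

5

A: not dominated.
B: dominated by G (fuel economy 44≥42, price 28≤42, cargo 65≥29, 0-60 6.4≤10.9).
C: dominated by G (fuel economy 44≥15, price 28≤33, cargo 65≥52, 0-60 6.4≤10.9).
D: not dominated (best 0-60).
E: not dominated (best fuel economy).
F: dominated by I (fuel economy 47≥39, price 30≤76, cargo 75≥71, 0-60 7.5≤11.9).
G: not dominated (best price).
H: dominated by G (fuel economy 44≥42, price 28≤57, cargo 65≥45, 0-60 6.4≤8.3).
I: not dominated (best cargo).
J: dominated by A (fuel economy 44≥15, price 68≤81, cargo 55≥37, 0-60 5.6≤7.3).
K: dominated by E (fuel economy 53≥32, price 44≤57, cargo 41≥17, 0-60 9.9≤10.7).
Pareto-optimal: A, D, E, G, I → 5.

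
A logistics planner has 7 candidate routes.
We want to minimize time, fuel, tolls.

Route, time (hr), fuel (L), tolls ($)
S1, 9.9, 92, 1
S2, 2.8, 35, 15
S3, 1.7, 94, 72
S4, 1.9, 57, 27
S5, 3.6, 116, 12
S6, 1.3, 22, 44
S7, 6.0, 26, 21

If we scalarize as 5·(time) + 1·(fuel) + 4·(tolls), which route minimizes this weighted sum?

S1: 5·9.9 + 1·92 + 4·1 = 145.5
S2: 5·2.8 + 1·35 + 4·15 = 109.0
S3: 5·1.7 + 1·94 + 4·72 = 390.5
S4: 5·1.9 + 1·57 + 4·27 = 174.5
S5: 5·3.6 + 1·116 + 4·12 = 182.0
S6: 5·1.3 + 1·22 + 4·44 = 204.5
S7: 5·6.0 + 1·26 + 4·21 = 140.0
Lowest: S2 at 109.0.

S2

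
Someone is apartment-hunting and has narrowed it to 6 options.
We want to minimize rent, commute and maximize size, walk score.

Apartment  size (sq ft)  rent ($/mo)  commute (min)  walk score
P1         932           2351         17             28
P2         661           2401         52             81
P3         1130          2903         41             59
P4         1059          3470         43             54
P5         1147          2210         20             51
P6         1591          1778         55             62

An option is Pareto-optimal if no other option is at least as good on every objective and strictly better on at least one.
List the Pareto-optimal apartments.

P1: not dominated (best commute).
P2: not dominated (best walk score).
P3: not dominated.
P4: dominated by P3 (size 1130≥1059, rent 2903≤3470, commute 41≤43, walk score 59≥54).
P5: not dominated.
P6: not dominated (best size).

P1, P2, P3, P5, P6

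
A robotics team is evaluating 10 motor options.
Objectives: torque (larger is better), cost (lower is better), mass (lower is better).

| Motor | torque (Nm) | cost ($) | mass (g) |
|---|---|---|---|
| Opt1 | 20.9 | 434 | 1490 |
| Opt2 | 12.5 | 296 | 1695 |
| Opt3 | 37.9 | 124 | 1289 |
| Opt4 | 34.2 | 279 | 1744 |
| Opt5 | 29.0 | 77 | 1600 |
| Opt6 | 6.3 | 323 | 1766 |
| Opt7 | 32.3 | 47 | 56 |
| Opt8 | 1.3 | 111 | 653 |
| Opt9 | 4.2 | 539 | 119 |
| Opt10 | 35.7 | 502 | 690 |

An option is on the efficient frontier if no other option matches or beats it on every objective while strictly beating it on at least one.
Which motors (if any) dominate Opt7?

Opt1: worse on torque (20.9 vs 32.3).
Opt2: worse on torque (12.5 vs 32.3).
Opt3: worse on cost (124 vs 47).
Opt4: worse on cost (279 vs 47).
Opt5: worse on torque (29.0 vs 32.3).
Opt6: worse on torque (6.3 vs 32.3).
Opt8: worse on torque (1.3 vs 32.3).
Opt9: worse on torque (4.2 vs 32.3).
Opt10: worse on cost (502 vs 47).
No option dominates Opt7.

none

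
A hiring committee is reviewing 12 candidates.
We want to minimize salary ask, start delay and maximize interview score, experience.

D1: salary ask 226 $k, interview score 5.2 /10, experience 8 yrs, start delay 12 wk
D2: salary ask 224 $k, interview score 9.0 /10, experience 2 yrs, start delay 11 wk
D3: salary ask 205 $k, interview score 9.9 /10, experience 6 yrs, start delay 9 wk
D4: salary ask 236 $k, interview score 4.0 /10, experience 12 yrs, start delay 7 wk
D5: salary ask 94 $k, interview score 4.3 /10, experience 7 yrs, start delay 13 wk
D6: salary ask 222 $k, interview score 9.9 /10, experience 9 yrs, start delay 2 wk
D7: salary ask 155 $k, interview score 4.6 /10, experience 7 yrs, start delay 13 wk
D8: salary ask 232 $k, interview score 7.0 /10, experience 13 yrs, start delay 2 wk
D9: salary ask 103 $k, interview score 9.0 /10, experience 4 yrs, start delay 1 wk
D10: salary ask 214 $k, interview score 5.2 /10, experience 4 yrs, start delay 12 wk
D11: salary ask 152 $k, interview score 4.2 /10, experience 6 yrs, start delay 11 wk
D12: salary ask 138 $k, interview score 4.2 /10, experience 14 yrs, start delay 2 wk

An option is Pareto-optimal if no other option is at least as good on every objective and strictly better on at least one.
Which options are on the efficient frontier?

D1: dominated by D6 (salary ask 222≤226, interview score 9.9≥5.2, experience 9≥8, start delay 2≤12).
D2: dominated by D3 (salary ask 205≤224, interview score 9.9≥9.0, experience 6≥2, start delay 9≤11).
D3: not dominated.
D4: dominated by D8 (salary ask 232≤236, interview score 7.0≥4.0, experience 13≥12, start delay 2≤7).
D5: not dominated (best salary ask).
D6: not dominated.
D7: not dominated.
D8: not dominated.
D9: not dominated (best start delay).
D10: dominated by D3 (salary ask 205≤214, interview score 9.9≥5.2, experience 6≥4, start delay 9≤12).
D11: dominated by D12 (salary ask 138≤152, interview score 4.2≥4.2, experience 14≥6, start delay 2≤11).
D12: not dominated (best experience).

D3, D5, D6, D7, D8, D9, D12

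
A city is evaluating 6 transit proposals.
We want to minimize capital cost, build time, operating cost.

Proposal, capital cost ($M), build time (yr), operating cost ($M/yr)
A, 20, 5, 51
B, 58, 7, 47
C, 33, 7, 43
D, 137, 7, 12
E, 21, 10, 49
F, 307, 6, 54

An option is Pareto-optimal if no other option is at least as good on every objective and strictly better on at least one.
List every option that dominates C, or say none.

none

A: worse on operating cost (51 vs 43).
B: worse on capital cost (58 vs 33).
D: worse on capital cost (137 vs 33).
E: worse on build time (10 vs 7).
F: worse on capital cost (307 vs 33).
No option dominates C.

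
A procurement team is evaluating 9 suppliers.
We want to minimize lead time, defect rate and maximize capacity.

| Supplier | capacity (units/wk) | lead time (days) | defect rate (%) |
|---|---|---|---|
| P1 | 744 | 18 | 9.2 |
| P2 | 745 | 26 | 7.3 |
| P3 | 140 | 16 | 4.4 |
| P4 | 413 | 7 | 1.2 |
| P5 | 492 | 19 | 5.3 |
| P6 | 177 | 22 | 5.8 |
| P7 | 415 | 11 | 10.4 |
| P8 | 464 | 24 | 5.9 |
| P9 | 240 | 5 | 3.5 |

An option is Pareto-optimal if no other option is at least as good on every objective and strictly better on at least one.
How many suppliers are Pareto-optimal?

P1: not dominated.
P2: not dominated (best capacity).
P3: dominated by P4 (capacity 413≥140, lead time 7≤16, defect rate 1.2≤4.4).
P4: not dominated (best defect rate).
P5: not dominated.
P6: dominated by P4 (capacity 413≥177, lead time 7≤22, defect rate 1.2≤5.8).
P7: not dominated.
P8: dominated by P5 (capacity 492≥464, lead time 19≤24, defect rate 5.3≤5.9).
P9: not dominated (best lead time).
Pareto-optimal: P1, P2, P4, P5, P7, P9 → 6.

6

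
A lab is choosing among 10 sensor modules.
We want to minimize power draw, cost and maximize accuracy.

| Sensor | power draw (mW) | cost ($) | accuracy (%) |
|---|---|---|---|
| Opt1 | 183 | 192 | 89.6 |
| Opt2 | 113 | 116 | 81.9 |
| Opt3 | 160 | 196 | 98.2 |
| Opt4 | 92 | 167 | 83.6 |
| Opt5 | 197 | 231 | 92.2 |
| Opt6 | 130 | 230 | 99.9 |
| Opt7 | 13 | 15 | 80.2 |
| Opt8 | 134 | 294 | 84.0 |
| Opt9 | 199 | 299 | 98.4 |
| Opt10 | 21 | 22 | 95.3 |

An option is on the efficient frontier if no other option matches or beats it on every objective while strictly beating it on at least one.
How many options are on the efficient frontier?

Opt1: dominated by Opt10 (power draw 21≤183, cost 22≤192, accuracy 95.3≥89.6).
Opt2: dominated by Opt10 (power draw 21≤113, cost 22≤116, accuracy 95.3≥81.9).
Opt3: not dominated.
Opt4: dominated by Opt10 (power draw 21≤92, cost 22≤167, accuracy 95.3≥83.6).
Opt5: dominated by Opt3 (power draw 160≤197, cost 196≤231, accuracy 98.2≥92.2).
Opt6: not dominated (best accuracy).
Opt7: not dominated (best power draw).
Opt8: dominated by Opt6 (power draw 130≤134, cost 230≤294, accuracy 99.9≥84.0).
Opt9: dominated by Opt6 (power draw 130≤199, cost 230≤299, accuracy 99.9≥98.4).
Opt10: not dominated.
Pareto-optimal: Opt3, Opt6, Opt7, Opt10 → 4.

4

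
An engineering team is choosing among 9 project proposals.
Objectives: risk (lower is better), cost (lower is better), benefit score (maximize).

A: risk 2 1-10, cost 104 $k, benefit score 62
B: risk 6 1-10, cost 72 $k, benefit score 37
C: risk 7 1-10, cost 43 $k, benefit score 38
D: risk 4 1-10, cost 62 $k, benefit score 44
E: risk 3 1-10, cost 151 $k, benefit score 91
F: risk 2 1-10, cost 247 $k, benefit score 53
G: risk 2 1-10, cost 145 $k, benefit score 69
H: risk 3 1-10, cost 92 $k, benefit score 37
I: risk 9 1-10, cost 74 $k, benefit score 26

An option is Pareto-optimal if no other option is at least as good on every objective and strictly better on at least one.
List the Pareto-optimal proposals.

A, C, D, E, G, H

A: not dominated.
B: dominated by D (risk 4≤6, cost 62≤72, benefit score 44≥37).
C: not dominated (best cost).
D: not dominated.
E: not dominated (best benefit score).
F: dominated by A (risk 2≤2, cost 104≤247, benefit score 62≥53).
G: not dominated.
H: not dominated.
I: dominated by B (risk 6≤9, cost 72≤74, benefit score 37≥26).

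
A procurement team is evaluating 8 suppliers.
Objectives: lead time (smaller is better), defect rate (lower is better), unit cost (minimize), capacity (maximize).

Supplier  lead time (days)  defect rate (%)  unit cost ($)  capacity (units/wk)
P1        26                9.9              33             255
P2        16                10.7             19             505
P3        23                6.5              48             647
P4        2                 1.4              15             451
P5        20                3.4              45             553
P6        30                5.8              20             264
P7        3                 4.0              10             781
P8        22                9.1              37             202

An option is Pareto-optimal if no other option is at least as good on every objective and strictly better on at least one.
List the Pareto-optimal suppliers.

P1: dominated by P4 (lead time 2≤26, defect rate 1.4≤9.9, unit cost 15≤33, capacity 451≥255).
P2: dominated by P7 (lead time 3≤16, defect rate 4.0≤10.7, unit cost 10≤19, capacity 781≥505).
P3: dominated by P7 (lead time 3≤23, defect rate 4.0≤6.5, unit cost 10≤48, capacity 781≥647).
P4: not dominated (best lead time).
P5: not dominated.
P6: dominated by P4 (lead time 2≤30, defect rate 1.4≤5.8, unit cost 15≤20, capacity 451≥264).
P7: not dominated (best unit cost).
P8: dominated by P4 (lead time 2≤22, defect rate 1.4≤9.1, unit cost 15≤37, capacity 451≥202).

P4, P5, P7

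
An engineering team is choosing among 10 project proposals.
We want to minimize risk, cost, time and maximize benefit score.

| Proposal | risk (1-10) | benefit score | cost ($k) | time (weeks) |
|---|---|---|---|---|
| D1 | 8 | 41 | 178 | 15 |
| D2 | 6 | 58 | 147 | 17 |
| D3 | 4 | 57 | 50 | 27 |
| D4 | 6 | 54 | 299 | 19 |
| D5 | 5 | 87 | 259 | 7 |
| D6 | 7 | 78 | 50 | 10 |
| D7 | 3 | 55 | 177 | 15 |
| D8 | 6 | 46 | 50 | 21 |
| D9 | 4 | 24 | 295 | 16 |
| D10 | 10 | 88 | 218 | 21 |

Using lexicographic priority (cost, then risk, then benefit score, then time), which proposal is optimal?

First minimize cost: best is 50, kept {D3, D6, D8}.
Then minimize risk: best is 4, kept {D3}.

D3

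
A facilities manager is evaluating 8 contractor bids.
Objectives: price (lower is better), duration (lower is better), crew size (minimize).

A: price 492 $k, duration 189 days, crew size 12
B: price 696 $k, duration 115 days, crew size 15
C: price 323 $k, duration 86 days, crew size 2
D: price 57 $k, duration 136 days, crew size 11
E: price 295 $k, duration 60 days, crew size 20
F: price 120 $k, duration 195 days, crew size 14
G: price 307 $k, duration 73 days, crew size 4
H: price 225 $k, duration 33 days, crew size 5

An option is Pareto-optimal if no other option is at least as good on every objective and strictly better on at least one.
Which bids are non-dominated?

A: dominated by C (price 323≤492, duration 86≤189, crew size 2≤12).
B: dominated by C (price 323≤696, duration 86≤115, crew size 2≤15).
C: not dominated (best crew size).
D: not dominated (best price).
E: dominated by H (price 225≤295, duration 33≤60, crew size 5≤20).
F: dominated by D (price 57≤120, duration 136≤195, crew size 11≤14).
G: not dominated.
H: not dominated (best duration).

C, D, G, H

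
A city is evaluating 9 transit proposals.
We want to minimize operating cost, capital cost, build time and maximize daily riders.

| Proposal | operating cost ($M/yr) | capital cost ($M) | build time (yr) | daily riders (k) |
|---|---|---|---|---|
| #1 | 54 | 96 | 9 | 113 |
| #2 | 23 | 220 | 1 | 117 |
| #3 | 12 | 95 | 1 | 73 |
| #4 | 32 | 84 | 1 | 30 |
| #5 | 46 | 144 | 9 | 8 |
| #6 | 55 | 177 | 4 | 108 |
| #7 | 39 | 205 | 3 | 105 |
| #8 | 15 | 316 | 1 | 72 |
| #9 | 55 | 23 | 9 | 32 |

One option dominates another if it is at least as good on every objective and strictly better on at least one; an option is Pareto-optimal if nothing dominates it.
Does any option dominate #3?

No

#1: worse on operating cost (54 vs 12).
#2: worse on operating cost (23 vs 12).
#4: worse on operating cost (32 vs 12).
#5: worse on operating cost (46 vs 12).
#6: worse on operating cost (55 vs 12).
#7: worse on operating cost (39 vs 12).
#8: worse on operating cost (15 vs 12).
#9: worse on operating cost (55 vs 12).
No option is at least as good as #3 on every objective and strictly better on one.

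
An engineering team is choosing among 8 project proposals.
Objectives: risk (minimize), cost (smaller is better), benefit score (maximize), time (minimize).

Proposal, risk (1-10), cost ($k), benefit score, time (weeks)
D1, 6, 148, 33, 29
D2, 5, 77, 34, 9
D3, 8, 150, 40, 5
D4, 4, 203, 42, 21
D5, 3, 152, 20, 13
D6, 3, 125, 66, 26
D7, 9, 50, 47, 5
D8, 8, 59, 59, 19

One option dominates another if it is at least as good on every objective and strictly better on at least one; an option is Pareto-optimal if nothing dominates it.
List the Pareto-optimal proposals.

D1: dominated by D2 (risk 5≤6, cost 77≤148, benefit score 34≥33, time 9≤29).
D2: not dominated.
D3: not dominated.
D4: not dominated.
D5: not dominated.
D6: not dominated (best benefit score).
D7: not dominated (best cost).
D8: not dominated.

D2, D3, D4, D5, D6, D7, D8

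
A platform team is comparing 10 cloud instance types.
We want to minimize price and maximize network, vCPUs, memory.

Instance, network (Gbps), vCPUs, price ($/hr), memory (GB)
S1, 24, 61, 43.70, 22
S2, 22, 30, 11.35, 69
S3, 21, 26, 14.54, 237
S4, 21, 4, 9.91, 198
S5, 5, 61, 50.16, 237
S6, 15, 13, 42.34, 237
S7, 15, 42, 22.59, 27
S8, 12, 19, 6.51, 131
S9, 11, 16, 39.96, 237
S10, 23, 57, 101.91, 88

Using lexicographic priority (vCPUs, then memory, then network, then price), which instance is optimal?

First maximize vCPUs: best is 61, kept {S1, S5}.
Then maximize memory: best is 237, kept {S5}.

S5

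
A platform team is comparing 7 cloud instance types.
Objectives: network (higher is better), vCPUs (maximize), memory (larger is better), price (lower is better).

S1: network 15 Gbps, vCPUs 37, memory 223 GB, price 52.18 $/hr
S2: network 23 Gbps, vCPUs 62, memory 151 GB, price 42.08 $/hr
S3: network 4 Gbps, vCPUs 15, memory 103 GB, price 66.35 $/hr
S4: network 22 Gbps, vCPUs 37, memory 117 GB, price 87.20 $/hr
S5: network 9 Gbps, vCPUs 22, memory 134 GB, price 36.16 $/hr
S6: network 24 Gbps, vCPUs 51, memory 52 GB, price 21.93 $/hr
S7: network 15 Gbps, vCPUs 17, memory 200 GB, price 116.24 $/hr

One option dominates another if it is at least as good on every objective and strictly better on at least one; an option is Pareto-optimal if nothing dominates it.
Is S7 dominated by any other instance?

S1 vs S7: network 15≥15, vCPUs 37≥17, memory 223≥200, price 52.18≤116.24 — S1 is at least as good on every objective and strictly better on at least one, so S1 dominates S7.

Yes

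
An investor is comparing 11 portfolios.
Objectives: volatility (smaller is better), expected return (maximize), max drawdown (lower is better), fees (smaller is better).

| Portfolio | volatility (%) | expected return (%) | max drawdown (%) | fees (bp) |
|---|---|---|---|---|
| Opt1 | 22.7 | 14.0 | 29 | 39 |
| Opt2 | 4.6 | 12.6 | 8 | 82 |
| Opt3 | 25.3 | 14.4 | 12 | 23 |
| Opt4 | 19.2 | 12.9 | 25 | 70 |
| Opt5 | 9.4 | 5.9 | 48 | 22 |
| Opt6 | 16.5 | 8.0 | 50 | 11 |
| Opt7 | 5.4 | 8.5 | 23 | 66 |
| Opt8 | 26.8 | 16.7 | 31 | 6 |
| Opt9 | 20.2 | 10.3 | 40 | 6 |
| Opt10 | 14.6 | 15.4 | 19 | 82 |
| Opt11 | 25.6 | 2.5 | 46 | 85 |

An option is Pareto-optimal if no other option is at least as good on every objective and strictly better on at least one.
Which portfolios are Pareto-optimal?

Opt1: not dominated.
Opt2: not dominated (best volatility).
Opt3: not dominated.
Opt4: not dominated.
Opt5: not dominated.
Opt6: not dominated.
Opt7: not dominated.
Opt8: not dominated (best expected return).
Opt9: not dominated.
Opt10: not dominated.
Opt11: dominated by Opt1 (volatility 22.7≤25.6, expected return 14.0≥2.5, max drawdown 29≤46, fees 39≤85).

Opt1, Opt2, Opt3, Opt4, Opt5, Opt6, Opt7, Opt8, Opt9, Opt10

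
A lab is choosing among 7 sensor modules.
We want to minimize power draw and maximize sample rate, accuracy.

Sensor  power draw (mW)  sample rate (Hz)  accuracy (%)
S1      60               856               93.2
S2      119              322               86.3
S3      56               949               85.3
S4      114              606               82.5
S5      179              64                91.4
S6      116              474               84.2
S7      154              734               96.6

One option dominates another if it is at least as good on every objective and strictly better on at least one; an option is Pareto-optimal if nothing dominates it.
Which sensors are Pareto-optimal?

S1, S3, S7

S1: not dominated.
S2: dominated by S1 (power draw 60≤119, sample rate 856≥322, accuracy 93.2≥86.3).
S3: not dominated (best power draw).
S4: dominated by S1 (power draw 60≤114, sample rate 856≥606, accuracy 93.2≥82.5).
S5: dominated by S1 (power draw 60≤179, sample rate 856≥64, accuracy 93.2≥91.4).
S6: dominated by S1 (power draw 60≤116, sample rate 856≥474, accuracy 93.2≥84.2).
S7: not dominated (best accuracy).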